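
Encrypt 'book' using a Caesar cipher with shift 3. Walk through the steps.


Shift each letter by 3: b -> e, o -> r, o -> r, k -> n. Result: 'errn'.

errn


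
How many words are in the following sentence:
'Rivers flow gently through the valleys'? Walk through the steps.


Split into words: Rivers | flow | gently | through | the | valleys = 6 words.

6


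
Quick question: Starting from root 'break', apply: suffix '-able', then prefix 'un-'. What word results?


Step 1: Add suffix '-able' to 'break' = 'breakable'
Step 2: Add prefix 'un-' to 'breakable' = 'unbreakable'

unbreakable


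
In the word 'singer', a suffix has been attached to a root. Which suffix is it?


The word 'singer' = 'sing' (root) + '-er' (suffix). The suffix is '-er'.

er


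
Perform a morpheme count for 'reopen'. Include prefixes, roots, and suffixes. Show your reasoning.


Decomposition: re- (prefix) + open (root) = 2 morpheme(s)

2 morphemes


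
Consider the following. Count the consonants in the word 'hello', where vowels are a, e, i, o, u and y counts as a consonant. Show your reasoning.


Consonants in 'hello': h, l, l = 3 consonants.

3


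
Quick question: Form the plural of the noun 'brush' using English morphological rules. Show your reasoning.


Apply rule: Add -es (sibilant/fricative ending). 'brush' becomes 'brushes'.

brushes


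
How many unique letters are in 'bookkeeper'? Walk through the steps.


Unique letters in 'bookkeeper': {b, e, k, o, p, r} = 6 distinct letters.

6


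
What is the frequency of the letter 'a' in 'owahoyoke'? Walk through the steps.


Letter 'a' in 'owahoyoke': found at position(s) 3 = 1 occurrence(s).

1


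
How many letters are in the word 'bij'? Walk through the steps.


Spell out 'bij' and number each letter: b(1), i(2), j(3). Total: 3 letters.

3


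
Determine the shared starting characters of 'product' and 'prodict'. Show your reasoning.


Compare from the start: 4 characters match: 'prod'. Mismatch at position 5: 'u' vs 'i'.

prod


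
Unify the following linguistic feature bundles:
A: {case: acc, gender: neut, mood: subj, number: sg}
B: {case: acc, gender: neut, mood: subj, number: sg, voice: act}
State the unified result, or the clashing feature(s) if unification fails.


Compare features:
case: A=acc vs B=acc -> unified: acc
gender: A=neut vs B=neut -> unified: neut
mood: A=subj vs B=subj -> unified: subj
number: A=sg vs B=sg -> unified: sg
voice: A=_ vs B=act -> unified: act
No clashes found.

Unified: {case: acc, gender: neut, mood: subj, number: sg, voice: act}


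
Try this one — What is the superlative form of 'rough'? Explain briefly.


Apply superlative formation (add -est): 'rough' -> 'roughest'.

roughest


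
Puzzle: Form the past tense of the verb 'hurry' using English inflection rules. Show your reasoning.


Apply rule: Change -y to -ied. 'hurry' becomes 'hurried'.

hurried


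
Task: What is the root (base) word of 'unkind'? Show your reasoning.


Remove prefix 'un' from 'unkind' to get root 'kind'.

kind


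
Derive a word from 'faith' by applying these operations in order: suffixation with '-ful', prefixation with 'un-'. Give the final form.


Step 1: Add suffix '-ful' to 'faith' = 'faithful'
Step 2: Add prefix 'un-' to 'faithful' = 'unfaithful'

unfaithful


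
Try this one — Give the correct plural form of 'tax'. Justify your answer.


Apply rule: Add -es (sibilant/fricative ending). 'tax' becomes 'taxes'.

taxes


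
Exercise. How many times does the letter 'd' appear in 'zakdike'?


Letter 'd' in 'zakdike': found at position(s) 4 = 1 occurrence(s).

1


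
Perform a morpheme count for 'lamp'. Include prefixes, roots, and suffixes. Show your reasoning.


Decomposition: lamp (free morpheme) = 1 morpheme(s)

1 morphemes


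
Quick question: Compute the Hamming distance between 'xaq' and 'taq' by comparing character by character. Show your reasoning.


Alignment:
Position 1: 'x' vs 't' = DIFFER
Position 2: 'a' vs 'a' = match
Position 3: 'q' vs 'q' = match
Total differences: 1

1


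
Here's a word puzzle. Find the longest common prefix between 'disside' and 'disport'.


Compare from the start: 3 characters match: 'dis'. Mismatch at position 4: 's' vs 'p'.

dis


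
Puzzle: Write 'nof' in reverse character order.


Reverse 'nof' character by character: 'fon'.

fon


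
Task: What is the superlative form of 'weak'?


Apply superlative formation (add -est): 'weak' -> 'weakest'.

weakest


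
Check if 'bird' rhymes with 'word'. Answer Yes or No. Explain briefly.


Rime (stressed vowel + following sounds) of 'bird': -ird = /ɜːrd/
Rime of 'word': -ord = /ɜːrd/
/ɜːrd/ and /ɜːrd/ are the same ending sound, so the words rhyme.

Yes


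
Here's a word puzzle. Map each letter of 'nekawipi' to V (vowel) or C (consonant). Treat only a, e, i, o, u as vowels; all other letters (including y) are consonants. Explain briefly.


Letter mapping: n = C, e = V, k = C, a = V, w = C, i = V, p = C, i = V.

CVCVCVCV


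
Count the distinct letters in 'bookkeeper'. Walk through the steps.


Unique letters in 'bookkeeper': {b, e, k, o, p, r} = 6 distinct letters.

6


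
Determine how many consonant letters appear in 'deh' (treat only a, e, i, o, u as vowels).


Consonants in 'deh': d, h = 2 consonants.

2


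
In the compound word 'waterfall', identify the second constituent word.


Split 'waterfall' into 'water' + 'fall'. The second part is 'fall'.

fall


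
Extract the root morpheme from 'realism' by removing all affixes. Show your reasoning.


Remove suffix '-ism' from 'realism' to get root 'real'.

real


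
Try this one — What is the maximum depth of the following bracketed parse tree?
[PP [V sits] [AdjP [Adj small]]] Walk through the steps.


Count bracket nesting levels:
'[' at pos 0: depth = 1
'[' at pos 4: depth = 2
'[' at pos 13: depth = 2
'[' at pos 19: depth = 3
Maximum depth reached: 3

3


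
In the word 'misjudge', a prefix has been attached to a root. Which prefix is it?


The word 'misjudge' = 'mis' (prefix) + 'judge' (root). The prefix is 'mis'.

mis


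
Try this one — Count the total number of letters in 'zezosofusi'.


Spell out 'zezosofusi' and number each letter: z(1), e(2), z(3), o(4), s(5), o(6), f(7), u(8), s(9), i(10). Total: 10 letters.

10


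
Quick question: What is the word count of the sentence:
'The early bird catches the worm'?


Split into words: The | early | bird | catches | the | worm = 6 words.

6


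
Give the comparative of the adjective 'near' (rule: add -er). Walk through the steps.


Apply comparative formation (add -er): 'near' -> 'nearer'.

nearer


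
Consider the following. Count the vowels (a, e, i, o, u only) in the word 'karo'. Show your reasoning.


Vowels in 'karo': a, o = 2 vowels.

2


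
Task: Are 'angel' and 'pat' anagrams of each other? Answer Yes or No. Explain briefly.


Sorted letters of 'angel': 'aegln'
Sorted letters of 'pat': 'apt'
They do not match.

No


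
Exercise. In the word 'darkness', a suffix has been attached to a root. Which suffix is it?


The word 'darkness' = 'dark' (root) + '-ness' (suffix). The suffix is '-ness'.

ness


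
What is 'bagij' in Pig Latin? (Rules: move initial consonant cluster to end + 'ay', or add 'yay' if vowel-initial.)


'bagij': move consonant cluster 'b' to end and add 'ay': 'agijbay'.

agijbay


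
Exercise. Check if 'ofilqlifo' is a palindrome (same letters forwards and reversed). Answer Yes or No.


Forward: 'ofilqlifo'
Reversed: 'ofilqlifo'
They are identical.

Yes


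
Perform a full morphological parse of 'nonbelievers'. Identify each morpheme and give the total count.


Step 1: Identify prefix: 'non' (meaning: not)
Step 2: Identify root: 'believe'
Step 3: Identify suffix(es): 'er, s'
Decomposition: non- (prefix: not) + believe (root) + -er (suffix: one who) + -s (plural)
Total morphemes: 4

4 morphemes (non- (prefix: not) + believe (root) + -er (suffix: one who) + -s (plural))


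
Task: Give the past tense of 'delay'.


Apply rule: Add -ed. 'delay' becomes 'delayed'.

delayed


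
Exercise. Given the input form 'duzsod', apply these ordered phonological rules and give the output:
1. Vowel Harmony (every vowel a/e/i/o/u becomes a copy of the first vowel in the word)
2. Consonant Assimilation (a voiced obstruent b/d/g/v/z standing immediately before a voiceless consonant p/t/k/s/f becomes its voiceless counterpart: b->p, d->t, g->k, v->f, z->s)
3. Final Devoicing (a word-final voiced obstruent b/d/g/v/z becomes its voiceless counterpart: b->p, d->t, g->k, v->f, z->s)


Starting form: 'duzsod'
Rule 1: Vowel Harmony: all vowels become 'u' (matching first vowel). 'duzsod' -> 'duzsud'
Rule 2: Consonant Assimilation: voiced obstruent before voiceless consonant becomes voiceless ('zs' -> 'ss'). 'duzsud' -> 'dussud'
Rule 3: Final Devoicing: word-final voiced obstruent 'd' becomes voiceless 't'. 'dussud' -> 'dussut'
Final form: 'dussut'

dussut


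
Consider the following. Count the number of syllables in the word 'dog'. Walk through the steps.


Break 'dog' into syllables: dog -> dog = 1 syllable

1 syllable


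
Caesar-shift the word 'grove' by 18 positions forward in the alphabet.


Shift each letter by 18: g -> y, r -> j, o -> g, v -> n, e -> w. Result: 'yjgnw'.

yjgnw


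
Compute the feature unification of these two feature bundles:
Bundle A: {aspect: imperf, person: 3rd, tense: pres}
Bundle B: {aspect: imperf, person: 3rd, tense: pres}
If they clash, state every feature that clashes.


Compare features:
aspect: A=imperf vs B=imperf -> unified: imperf
person: A=3rd vs B=3rd -> unified: 3rd
tense: A=pres vs B=pres -> unified: pres
No clashes found.

Unified: {aspect: imperf, person: 3rd, tense: pres}


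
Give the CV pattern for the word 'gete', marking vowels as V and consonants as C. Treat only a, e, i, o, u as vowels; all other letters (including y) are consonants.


Letter mapping: g = C, e = V, t = C, e = V.

CVCV


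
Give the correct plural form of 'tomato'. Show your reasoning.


Apply rule: Add -es (consonant + o). 'tomato' becomes 'tomatoes'.

tomatoes


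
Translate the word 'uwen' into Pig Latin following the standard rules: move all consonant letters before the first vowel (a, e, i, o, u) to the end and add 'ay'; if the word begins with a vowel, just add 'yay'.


'uwen' starts with a vowel, so add 'yay': 'uwenyay'.

uwenyay


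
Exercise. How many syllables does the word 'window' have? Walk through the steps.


Break 'window' into syllables: win-dow -> win | dow = 2 syllables

2 syllables


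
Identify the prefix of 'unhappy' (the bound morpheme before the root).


The word 'unhappy' = 'un' (prefix) + 'happy' (root). The prefix is 'un'.

un


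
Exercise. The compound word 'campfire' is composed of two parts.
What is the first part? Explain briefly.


Split 'campfire' into 'camp' + 'fire'. The first part is 'camp'.

camp


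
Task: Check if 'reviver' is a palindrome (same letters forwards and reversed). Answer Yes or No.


Forward: 'reviver'
Reversed: 'reviver'
They are identical.

Yes


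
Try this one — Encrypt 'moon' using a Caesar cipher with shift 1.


Shift each letter by 1: m -> n, o -> p, o -> p, n -> o. Result: 'nppo'.

nppo


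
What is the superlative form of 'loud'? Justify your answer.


Apply superlative formation (add -est): 'loud' -> 'loudest'.

loudest


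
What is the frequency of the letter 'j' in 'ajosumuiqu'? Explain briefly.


Letter 'j' in 'ajosumuiqu': found at position(s) 2 = 1 occurrence(s).

1


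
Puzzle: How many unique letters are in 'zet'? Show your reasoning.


Unique letters in 'zet': {e, t, z} = 3 distinct letters.

3


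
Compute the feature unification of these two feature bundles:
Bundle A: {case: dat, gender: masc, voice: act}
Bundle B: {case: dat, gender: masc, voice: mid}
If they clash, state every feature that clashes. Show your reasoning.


Compare features:
case: A=dat vs B=dat -> unified: dat
gender: A=masc vs B=masc -> unified: masc
voice: A=act vs B=mid -> CLASH
Clash detected on feature 'voice' (act vs mid); unification fails.

CLASH on 'voice' (act vs mid)


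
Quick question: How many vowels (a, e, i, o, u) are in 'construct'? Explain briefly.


Vowels in 'construct': o, u = 2 vowels.

2


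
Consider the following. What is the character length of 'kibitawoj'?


Spell out 'kibitawoj' and number each letter: k(1), i(2), b(3), i(4), t(5), a(6), w(7), o(8), j(9). Total: 9 letters.

9


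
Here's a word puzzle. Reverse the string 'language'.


Reverse 'language' character by character: 'egaugnal'.

egaugnal


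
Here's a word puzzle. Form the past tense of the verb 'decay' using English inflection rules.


Apply rule: Add -ed. 'decay' becomes 'decayed'.

decayed


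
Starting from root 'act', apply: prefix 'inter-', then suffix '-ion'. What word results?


Step 1: Add prefix 'inter-' to 'act' = 'interact'
Step 2: Add suffix '-ion' to 'interact' = 'interaction'

interaction


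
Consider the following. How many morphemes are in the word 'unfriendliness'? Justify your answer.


Decomposition: un- (prefix) + friend (root) + -ly (suffix) + -ness (suffix) = 4 morpheme(s)

4 morphemes


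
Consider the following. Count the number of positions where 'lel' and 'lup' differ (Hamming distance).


Alignment:
Position 1: 'l' vs 'l' = match
Position 2: 'e' vs 'u' = DIFFER
Position 3: 'l' vs 'p' = DIFFER
Total differences: 2

2


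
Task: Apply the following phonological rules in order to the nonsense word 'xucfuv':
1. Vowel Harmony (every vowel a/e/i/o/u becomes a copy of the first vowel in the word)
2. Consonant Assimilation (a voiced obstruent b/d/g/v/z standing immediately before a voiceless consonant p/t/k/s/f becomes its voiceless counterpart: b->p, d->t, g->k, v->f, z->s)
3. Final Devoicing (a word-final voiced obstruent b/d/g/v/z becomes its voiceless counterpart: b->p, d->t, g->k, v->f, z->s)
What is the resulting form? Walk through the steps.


Starting form: 'xucfuv'
Rule 1: Vowel Harmony: all vowels already match. No change.
Rule 2: Consonant Assimilation: no voiced obstruent (b/d/g/v/z) stands immediately before a voiceless consonant (p/t/k/s/f). No change.
Rule 3: Final Devoicing: word-final voiced obstruent 'v' becomes voiceless 'f'. 'xucfuv' -> 'xucfuf'
Final form: 'xucfuf'

xucfuf


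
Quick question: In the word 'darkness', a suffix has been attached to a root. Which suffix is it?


The word 'darkness' = 'dark' (root) + '-ness' (suffix). The suffix is '-ness'.

ness


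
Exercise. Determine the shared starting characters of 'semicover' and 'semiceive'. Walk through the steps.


Compare from the start: 5 characters match: 'semic'. Mismatch at position 6: 'o' vs 'e'.

semic


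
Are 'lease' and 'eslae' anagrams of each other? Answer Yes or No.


Sorted letters of 'lease': 'aeels'
Sorted letters of 'eslae': 'aeels'
They match.

Yes


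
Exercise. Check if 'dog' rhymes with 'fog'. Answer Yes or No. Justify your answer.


Rime (stressed vowel + following sounds) of 'dog': -og = /ɒg/
Rime of 'fog': -og = /ɒg/
/ɒg/ and /ɒg/ are the same ending sound, so the words rhyme.

Yes


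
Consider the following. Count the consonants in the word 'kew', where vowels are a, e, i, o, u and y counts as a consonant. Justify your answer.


Consonants in 'kew': k, w = 2 consonants.

2


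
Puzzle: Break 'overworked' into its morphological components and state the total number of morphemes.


Step 1: Identify prefix: 'over' (meaning: excessively)
Step 2: Identify root: 'work'
Step 3: Identify suffix(es): 'ed'
Decomposition: over- (prefix: excessively) + work (root) + -ed (suffix: past)
Total morphemes: 3

3 morphemes (over- (prefix: excessively) + work (root) + -ed (suffix: past))


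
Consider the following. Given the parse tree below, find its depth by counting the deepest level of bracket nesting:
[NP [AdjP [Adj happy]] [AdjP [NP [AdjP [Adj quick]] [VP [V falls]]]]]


Count bracket nesting levels:
'[' at pos 0: depth = 1
'[' at pos 4: depth = 2
'[' at pos 10: depth = 3
'[' at pos 23: depth = 2
'[' at pos 29: depth = 3
'[' at pos 33: depth = 4
'[' at pos 39: depth = 5
'[' at pos 52: depth = 4
'[' at pos 56: depth = 5
Maximum depth reached: 5

5


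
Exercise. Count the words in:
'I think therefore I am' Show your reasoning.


Split into words: I | think | therefore | I | am = 5 words.

5


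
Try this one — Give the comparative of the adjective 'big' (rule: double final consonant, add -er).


Apply comparative formation (double final consonant, add -er): 'big' -> 'bigger'.

bigger


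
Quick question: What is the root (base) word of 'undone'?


Remove prefix 'un' from 'undone' to get root 'done'.

done


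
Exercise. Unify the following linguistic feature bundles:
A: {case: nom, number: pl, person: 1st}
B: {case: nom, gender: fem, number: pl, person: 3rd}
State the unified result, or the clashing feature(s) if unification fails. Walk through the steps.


Compare features:
case: A=nom vs B=nom -> unified: nom
gender: A=_ vs B=fem -> unified: fem
number: A=pl vs B=pl -> unified: pl
person: A=1st vs B=3rd -> CLASH
Clash detected on feature 'person' (1st vs 3rd); unification fails.

CLASH on 'person' (1st vs 3rd)


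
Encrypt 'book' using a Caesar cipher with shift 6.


Shift each letter by 6: b -> h, o -> u, o -> u, k -> q. Result: 'huuq'.

huuq


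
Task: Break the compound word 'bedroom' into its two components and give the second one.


Split 'bedroom' into 'bed' + 'room'. The second part is 'room'.

room


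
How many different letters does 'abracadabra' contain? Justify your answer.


Unique letters in 'abracadabra': {a, b, c, d, r} = 5 distinct letters.

5


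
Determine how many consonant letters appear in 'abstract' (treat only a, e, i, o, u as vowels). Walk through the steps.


Consonants in 'abstract': b, s, t, r, c, t = 6 consonants.

6


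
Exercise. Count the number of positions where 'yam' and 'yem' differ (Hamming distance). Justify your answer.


Alignment:
Position 1: 'y' vs 'y' = match
Position 2: 'a' vs 'e' = DIFFER
Position 3: 'm' vs 'm' = match
Total differences: 1

1


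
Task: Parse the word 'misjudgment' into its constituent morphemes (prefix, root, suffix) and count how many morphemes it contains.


Step 1: Identify prefix: 'mis' (meaning: wrongly)
Step 2: Identify root: 'judge'
Step 3: Identify suffix(es): 'ment'
Decomposition: mis- (prefix: wrongly) + judge (root) + -ment (suffix: action/result)
Total morphemes: 3

3 morphemes (mis- (prefix: wrongly) + judge (root) + -ment (suffix: action/result))


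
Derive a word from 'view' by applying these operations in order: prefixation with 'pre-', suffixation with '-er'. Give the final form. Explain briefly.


Step 1: Add prefix 'pre-' to 'view' = 'preview'
Step 2: Add suffix '-er' to 'preview' = 'previewer'

previewer


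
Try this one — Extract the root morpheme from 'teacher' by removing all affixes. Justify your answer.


Remove suffix '-er' from 'teacher' to get root 'teach'.

teach


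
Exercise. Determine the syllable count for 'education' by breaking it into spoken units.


Break 'education' into syllables: ed-u-ca-tion -> ed | u | ca | tion = 4 syllables

4 syllables


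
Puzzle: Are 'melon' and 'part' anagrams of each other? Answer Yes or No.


Sorted letters of 'melon': 'elmno'
Sorted letters of 'part': 'aprt'
They do not match.

No


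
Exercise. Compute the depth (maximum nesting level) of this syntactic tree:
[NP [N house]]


Count bracket nesting levels:
'[' at pos 0: depth = 1
'[' at pos 4: depth = 2
Maximum depth reached: 2

2


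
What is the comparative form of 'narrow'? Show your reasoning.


Apply comparative formation (add -er): 'narrow' -> 'narrower'.

narrower


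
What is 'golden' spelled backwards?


Reverse 'golden' character by character: 'nedlog'.

nedlog


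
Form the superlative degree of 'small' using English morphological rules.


Apply superlative formation (add -est): 'small' -> 'smallest'.

smallest


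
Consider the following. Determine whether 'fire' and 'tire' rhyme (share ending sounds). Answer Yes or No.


Rime (stressed vowel + following sounds) of 'fire': -ire = /aɪər/
Rime of 'tire': -ire = /aɪər/
/aɪər/ and /aɪər/ are the same ending sound, so the words rhyme.

Yes


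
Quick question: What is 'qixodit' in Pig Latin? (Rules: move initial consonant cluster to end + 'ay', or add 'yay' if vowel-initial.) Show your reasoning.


'qixodit': move consonant cluster 'q' to end and add 'ay': 'ixoditqay'.

ixoditqay


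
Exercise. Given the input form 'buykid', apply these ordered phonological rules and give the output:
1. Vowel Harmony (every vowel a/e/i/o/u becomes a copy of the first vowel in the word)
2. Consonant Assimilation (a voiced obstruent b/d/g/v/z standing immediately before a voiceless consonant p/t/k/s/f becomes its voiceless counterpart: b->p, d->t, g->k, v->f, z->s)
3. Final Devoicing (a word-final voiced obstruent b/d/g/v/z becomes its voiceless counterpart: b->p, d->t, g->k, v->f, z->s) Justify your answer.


Starting form: 'buykid'
Rule 1: Vowel Harmony: all vowels become 'u' (matching first vowel). 'buykid' -> 'buykud'
Rule 2: Consonant Assimilation: no voiced obstruent (b/d/g/v/z) stands immediately before a voiceless consonant (p/t/k/s/f). No change.
Rule 3: Final Devoicing: word-final voiced obstruent 'd' becomes voiceless 't'. 'buykud' -> 'buykut'
Final form: 'buykut'

buykut


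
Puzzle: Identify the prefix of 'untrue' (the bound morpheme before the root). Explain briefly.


The word 'untrue' = 'un' (prefix) + 'true' (root). The prefix is 'un'.

un


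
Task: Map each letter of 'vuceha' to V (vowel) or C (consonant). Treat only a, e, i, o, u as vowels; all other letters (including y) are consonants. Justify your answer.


Letter mapping: v = C, u = V, c = C, e = V, h = C, a = V.

CVCVCV


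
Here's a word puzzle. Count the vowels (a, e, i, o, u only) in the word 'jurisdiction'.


Vowels in 'jurisdiction': u, i, i, i, o = 5 vowels.

5


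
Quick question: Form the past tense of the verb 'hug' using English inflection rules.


Apply rule: Double final consonant and add -ed. 'hug' becomes 'hugged'.

hugged


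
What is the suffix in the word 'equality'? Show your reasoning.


The word 'equality' = 'equal' (root) + '-ity' (suffix). The suffix is '-ity'.

ity


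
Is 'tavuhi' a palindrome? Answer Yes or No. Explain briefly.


Forward: 'tavuhi'
Reversed: 'ihuvat'
They differ.

No


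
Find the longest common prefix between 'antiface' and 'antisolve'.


Compare from the start: 4 characters match: 'anti'. Mismatch at position 5: 'f' vs 's'.

anti


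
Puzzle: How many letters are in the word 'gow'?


Spell out 'gow' and number each letter: g(1), o(2), w(3). Total: 3 letters.

3


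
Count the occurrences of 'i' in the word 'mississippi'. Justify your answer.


Letter 'i' in 'mississippi': found at position(s) 2, 5, 8, 11 = 4 occurrence(s).

4


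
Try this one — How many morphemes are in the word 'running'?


Decomposition: run (root) + -ing (suffix) = 2 morpheme(s)

2 morphemes


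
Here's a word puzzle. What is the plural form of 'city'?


Apply rule: Change -y to -ies (consonant + y). 'city' becomes 'cities'.

cities


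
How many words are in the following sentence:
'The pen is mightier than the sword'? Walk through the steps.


Split into words: The | pen | is | mightier | than | the | sword = 7 words.

7


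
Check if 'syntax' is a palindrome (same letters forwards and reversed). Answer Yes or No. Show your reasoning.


Forward: 'syntax'
Reversed: 'xatnys'
They differ.

No


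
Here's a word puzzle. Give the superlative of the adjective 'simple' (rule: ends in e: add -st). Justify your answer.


Apply superlative formation (ends in e: add -st): 'simple' -> 'simplest'.

simplest


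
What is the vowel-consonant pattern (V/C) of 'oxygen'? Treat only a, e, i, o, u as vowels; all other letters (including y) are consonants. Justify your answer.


Letter mapping: o = V, x = C, y = C, g = C, e = V, n = C.

VCCCVC


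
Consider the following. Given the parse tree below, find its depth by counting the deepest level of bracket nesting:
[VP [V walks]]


Count bracket nesting levels:
'[' at pos 0: depth = 1
'[' at pos 4: depth = 2
Maximum depth reached: 2

2


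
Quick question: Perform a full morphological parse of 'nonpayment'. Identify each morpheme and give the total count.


Step 1: Identify prefix: 'non' (meaning: not)
Step 2: Identify root: 'pay'
Step 3: Identify suffix(es): 'ment'
Decomposition: non- (prefix: not) + pay (root) + -ment (suffix: action/result)
Total morphemes: 3

3 morphemes (non- (prefix: not) + pay (root) + -ment (suffix: action/result))


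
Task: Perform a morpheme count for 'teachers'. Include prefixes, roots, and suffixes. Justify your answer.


Decomposition: teach (root) + -er (suffix) + -s (plural) = 3 morpheme(s)

3 morphemes


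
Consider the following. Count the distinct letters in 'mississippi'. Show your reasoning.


Unique letters in 'mississippi': {i, m, p, s} = 4 distinct letters.

4


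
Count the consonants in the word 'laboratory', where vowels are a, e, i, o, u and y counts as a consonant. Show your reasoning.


Consonants in 'laboratory': l, b, r, t, r, y = 6 consonants.

6


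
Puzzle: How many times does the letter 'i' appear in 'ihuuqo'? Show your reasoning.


Letter 'i' in 'ihuuqo': found at position(s) 1 = 1 occurrence(s).

1


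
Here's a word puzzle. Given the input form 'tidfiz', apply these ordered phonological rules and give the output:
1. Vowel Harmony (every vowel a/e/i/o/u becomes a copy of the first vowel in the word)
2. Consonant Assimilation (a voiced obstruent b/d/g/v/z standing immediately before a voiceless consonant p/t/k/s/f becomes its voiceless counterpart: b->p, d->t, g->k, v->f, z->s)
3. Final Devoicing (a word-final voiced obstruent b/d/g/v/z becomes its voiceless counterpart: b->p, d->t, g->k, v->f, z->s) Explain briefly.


Starting form: 'tidfiz'
Rule 1: Vowel Harmony: all vowels already match. No change.
Rule 2: Consonant Assimilation: voiced obstruent before voiceless consonant becomes voiceless ('df' -> 'tf'). 'tidfiz' -> 'titfiz'
Rule 3: Final Devoicing: word-final voiced obstruent 'z' becomes voiceless 's'. 'titfiz' -> 'titfis'
Final form: 'titfis'

titfis


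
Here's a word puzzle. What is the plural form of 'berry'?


Apply rule: Change -y to -ies (consonant + y). 'berry' becomes 'berries'.

berries


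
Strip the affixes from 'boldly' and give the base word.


Remove suffix '-ly' from 'boldly' to get root 'bold'.

bold


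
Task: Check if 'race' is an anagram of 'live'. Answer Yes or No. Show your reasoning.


Sorted letters of 'race': 'acer'
Sorted letters of 'live': 'eilv'
They do not match.

No


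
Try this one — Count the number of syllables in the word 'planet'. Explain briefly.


Break 'planet' into syllables: plan-et -> plan | et = 2 syllables

2 syllables


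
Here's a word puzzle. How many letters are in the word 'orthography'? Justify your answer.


Spell out 'orthography' and number each letter: o(1), r(2), t(3), h(4), o(5), g(6), r(7), a(8), p(9), h(10), y(11). Total: 11 letters.

11


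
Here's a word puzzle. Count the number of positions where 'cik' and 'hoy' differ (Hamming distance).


Alignment:
Position 1: 'c' vs 'h' = DIFFER
Position 2: 'i' vs 'o' = DIFFER
Position 3: 'k' vs 'y' = DIFFER
Total differences: 3

3


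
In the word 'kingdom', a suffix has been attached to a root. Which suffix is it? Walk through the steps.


The word 'kingdom' = 'king' (root) + '-dom' (suffix). The suffix is '-dom'.

dom


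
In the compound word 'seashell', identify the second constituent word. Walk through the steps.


Split 'seashell' into 'sea' + 'shell'. The second part is 'shell'.

shell


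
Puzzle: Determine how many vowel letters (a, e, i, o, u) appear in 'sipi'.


Vowels in 'sipi': i, i = 2 vowels.

2


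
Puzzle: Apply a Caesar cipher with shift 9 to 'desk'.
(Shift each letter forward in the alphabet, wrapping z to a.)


Shift each letter by 9: d -> m, e -> n, s -> b, k -> t. Result: 'mnbt'.

mnbt


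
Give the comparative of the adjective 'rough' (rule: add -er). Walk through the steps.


Apply comparative formation (add -er): 'rough' -> 'rougher'.

rougher


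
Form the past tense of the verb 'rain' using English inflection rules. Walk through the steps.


Apply rule: Add -ed. 'rain' becomes 'rained'.

rained


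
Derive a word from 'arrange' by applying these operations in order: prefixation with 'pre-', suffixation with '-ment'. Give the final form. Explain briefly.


Step 1: Add prefix 'pre-' to 'arrange' = 'prearrange'
Step 2: Add suffix '-ment' to 'prearrange' = 'prearrangement'

prearrangement


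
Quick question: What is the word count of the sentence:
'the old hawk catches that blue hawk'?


Split into words: the | old | hawk | catches | that | blue | hawk = 7 words.

7


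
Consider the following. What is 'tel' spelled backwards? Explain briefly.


Reverse 'tel' character by character: 'let'.

let


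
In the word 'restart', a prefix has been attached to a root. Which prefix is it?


The word 'restart' = 're' (prefix) + 'start' (root). The prefix is 're'.

re


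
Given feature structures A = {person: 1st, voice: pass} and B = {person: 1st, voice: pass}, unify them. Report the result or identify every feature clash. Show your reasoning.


Compare features:
person: A=1st vs B=1st -> unified: 1st
voice: A=pass vs B=pass -> unified: pass
No clashes found.

Unified: {person: 1st, voice: pass}


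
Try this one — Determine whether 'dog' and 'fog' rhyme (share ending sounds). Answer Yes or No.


Rime (stressed vowel + following sounds) of 'dog': -og = /ɒg/
Rime of 'fog': -og = /ɒg/
/ɒg/ and /ɒg/ are the same ending sound, so the words rhyme.

Yes


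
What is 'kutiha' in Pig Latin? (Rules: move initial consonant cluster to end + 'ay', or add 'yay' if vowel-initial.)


'kutiha': move consonant cluster 'k' to end and add 'ay': 'utihakay'.

utihakay


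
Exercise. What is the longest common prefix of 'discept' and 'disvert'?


Compare from the start: 3 characters match: 'dis'. Mismatch at position 4: 'c' vs 'v'.

dis


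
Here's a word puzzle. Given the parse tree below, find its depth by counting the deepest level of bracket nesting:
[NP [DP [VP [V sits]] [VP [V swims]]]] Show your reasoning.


Count bracket nesting levels:
'[' at pos 0: depth = 1
'[' at pos 4: depth = 2
'[' at pos 8: depth = 3
'[' at pos 12: depth = 4
'[' at pos 22: depth = 3
'[' at pos 26: depth = 4
Maximum depth reached: 4

4


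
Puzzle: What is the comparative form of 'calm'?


Apply comparative formation (add -er): 'calm' -> 'calmer'.

calmer


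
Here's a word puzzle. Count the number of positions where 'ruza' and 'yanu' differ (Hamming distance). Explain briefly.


Alignment:
Position 1: 'r' vs 'y' = DIFFER
Position 2: 'u' vs 'a' = DIFFER
Position 3: 'z' vs 'n' = DIFFER
Position 4: 'a' vs 'u' = DIFFER
Total differences: 4

4


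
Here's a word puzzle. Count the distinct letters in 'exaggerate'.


Unique letters in 'exaggerate': {a, e, g, r, t, x} = 6 distinct letters.

6


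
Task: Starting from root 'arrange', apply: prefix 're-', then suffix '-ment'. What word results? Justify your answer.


Step 1: Add prefix 're-' to 'arrange' = 'rearrange'
Step 2: Add suffix '-ment' to 'rearrange' = 'rearrangement'

rearrangement


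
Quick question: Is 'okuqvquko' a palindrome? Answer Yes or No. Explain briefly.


Forward: 'okuqvquko'
Reversed: 'okuqvquko'
They are identical.

Yes


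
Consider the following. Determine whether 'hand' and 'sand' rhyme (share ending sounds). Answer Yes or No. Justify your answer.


Rime (stressed vowel + following sounds) of 'hand': -and = /ænd/
Rime of 'sand': -and = /ænd/
/ænd/ and /ænd/ are the same ending sound, so the words rhyme.

Yes


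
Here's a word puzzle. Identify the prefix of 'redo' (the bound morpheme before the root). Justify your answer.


The word 'redo' = 're' (prefix) + 'do' (root). The prefix is 're'.

re


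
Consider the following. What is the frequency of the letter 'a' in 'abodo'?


Letter 'a' in 'abodo': found at position(s) 1 = 1 occurrence(s).

1


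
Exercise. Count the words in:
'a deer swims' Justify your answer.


Split into words: a | deer | swims = 3 words.

3


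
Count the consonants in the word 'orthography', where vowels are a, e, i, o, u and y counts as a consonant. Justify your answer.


Consonants in 'orthography': r, t, h, g, r, p, h, y = 8 consonants.

8


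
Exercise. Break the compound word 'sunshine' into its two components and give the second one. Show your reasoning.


Split 'sunshine' into 'sun' + 'shine'. The second part is 'shine'.

shine


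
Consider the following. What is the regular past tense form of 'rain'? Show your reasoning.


Apply rule: Add -ed. 'rain' becomes 'rained'.

rained


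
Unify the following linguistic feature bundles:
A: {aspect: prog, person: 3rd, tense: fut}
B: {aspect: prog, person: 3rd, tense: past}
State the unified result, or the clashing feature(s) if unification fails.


Compare features:
aspect: A=prog vs B=prog -> unified: prog
person: A=3rd vs B=3rd -> unified: 3rd
tense: A=fut vs B=past -> CLASH
Clash detected on feature 'tense' (fut vs past); unification fails.

CLASH on 'tense' (fut vs past)


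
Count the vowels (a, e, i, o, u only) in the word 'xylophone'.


Vowels in 'xylophone': o, o, e = 3 vowels.

3


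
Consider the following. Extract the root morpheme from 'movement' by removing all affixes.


Remove suffix '-ment' from 'movement' to get root 'move'.

move


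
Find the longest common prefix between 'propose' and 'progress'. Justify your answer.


Compare from the start: 3 characters match: 'pro'. Mismatch at position 4: 'p' vs 'g'.

pro


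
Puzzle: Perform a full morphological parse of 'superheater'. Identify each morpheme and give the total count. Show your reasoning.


Step 1: Identify prefix: 'super' (meaning: above)
Step 2: Identify root: 'heat'
Step 3: Identify suffix(es): 'er'
Decomposition: super- (prefix: above) + heat (root) + -er (suffix: one who)
Total morphemes: 3

3 morphemes (super- (prefix: above) + heat (root) + -er (suffix: one who))


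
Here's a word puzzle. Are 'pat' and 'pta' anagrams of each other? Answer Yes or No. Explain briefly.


Sorted letters of 'pat': 'apt'
Sorted letters of 'pta': 'apt'
They match.

Yes


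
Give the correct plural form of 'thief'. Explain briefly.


Apply rule: Change -f to -ves. 'thief' becomes 'thieves'.

thieves


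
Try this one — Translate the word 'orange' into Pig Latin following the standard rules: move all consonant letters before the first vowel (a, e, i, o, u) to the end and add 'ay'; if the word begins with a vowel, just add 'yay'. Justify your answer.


'orange' starts with a vowel, so add 'yay': 'orangeyay'.

orangeyay


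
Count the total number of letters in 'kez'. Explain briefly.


Spell out 'kez' and number each letter: k(1), e(2), z(3). Total: 3 letters.

3


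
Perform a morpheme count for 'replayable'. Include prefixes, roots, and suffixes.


Decomposition: re- (prefix) + play (root) + -able (suffix) = 3 morpheme(s)

3 morphemes


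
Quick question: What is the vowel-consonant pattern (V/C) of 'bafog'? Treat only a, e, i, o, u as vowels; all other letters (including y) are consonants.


Letter mapping: b = C, a = V, f = C, o = V, g = C.

CVCVC


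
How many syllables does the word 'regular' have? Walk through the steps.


Break 'regular' into syllables: reg-u-lar -> reg | u | lar = 3 syllables

3 syllables


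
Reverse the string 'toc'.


Reverse 'toc' character by character: 'cot'.

cot


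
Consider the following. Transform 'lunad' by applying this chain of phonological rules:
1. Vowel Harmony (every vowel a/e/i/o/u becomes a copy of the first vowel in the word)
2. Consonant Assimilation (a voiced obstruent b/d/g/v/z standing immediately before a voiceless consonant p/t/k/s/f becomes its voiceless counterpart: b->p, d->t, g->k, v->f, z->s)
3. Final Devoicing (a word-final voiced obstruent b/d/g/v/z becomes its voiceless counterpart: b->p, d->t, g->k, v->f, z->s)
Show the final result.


Starting form: 'lunad'
Rule 1: Vowel Harmony: all vowels become 'u' (matching first vowel). 'lunad' -> 'lunud'
Rule 2: Consonant Assimilation: no voiced obstruent (b/d/g/v/z) stands immediately before a voiceless consonant (p/t/k/s/f). No change.
Rule 3: Final Devoicing: word-final voiced obstruent 'd' becomes voiceless 't'. 'lunud' -> 'lunut'
Final form: 'lunut'

lunut


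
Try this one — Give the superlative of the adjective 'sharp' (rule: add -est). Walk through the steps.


Apply superlative formation (add -est): 'sharp' -> 'sharpest'.

sharpest


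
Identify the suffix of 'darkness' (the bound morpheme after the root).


The word 'darkness' = 'dark' (root) + '-ness' (suffix). The suffix is '-ness'.

ness


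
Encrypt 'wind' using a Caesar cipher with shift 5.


Shift each letter by 5: w -> b, i -> n, n -> s, d -> i. Result: 'bnsi'.

bnsi


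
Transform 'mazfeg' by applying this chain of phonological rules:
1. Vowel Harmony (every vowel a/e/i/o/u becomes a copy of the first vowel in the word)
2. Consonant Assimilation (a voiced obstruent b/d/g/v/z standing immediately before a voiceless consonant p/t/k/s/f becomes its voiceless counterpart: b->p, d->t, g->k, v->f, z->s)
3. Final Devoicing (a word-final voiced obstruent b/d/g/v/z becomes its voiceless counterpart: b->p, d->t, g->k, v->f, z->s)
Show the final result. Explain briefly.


Starting form: 'mazfeg'
Rule 1: Vowel Harmony: all vowels become 'a' (matching first vowel). 'mazfeg' -> 'mazfag'
Rule 2: Consonant Assimilation: voiced obstruent before voiceless consonant becomes voiceless ('zf' -> 'sf'). 'mazfag' -> 'masfag'
Rule 3: Final Devoicing: word-final voiced obstruent 'g' becomes voiceless 'k'. 'masfag' -> 'masfak'
Final form: 'masfak'

masfak


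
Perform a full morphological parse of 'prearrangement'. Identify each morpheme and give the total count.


Step 1: Identify prefix: 'pre' (meaning: before)
Step 2: Identify root: 'arrange'
Step 3: Identify suffix(es): 'ment'
Decomposition: pre- (prefix: before) + arrange (root) + -ment (suffix: action/result)
Total morphemes: 3

3 morphemes (pre- (prefix: before) + arrange (root) + -ment (suffix: action/result))


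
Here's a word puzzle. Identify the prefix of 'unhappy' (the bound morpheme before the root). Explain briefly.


The word 'unhappy' = 'un' (prefix) + 'happy' (root). The prefix is 'un'.

un


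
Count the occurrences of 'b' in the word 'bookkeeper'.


Letter 'b' in 'bookkeeper': found at position(s) 1 = 1 occurrence(s).

1


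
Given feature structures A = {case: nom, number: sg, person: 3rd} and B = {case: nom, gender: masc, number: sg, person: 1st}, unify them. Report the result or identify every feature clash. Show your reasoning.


Compare features:
case: A=nom vs B=nom -> unified: nom
gender: A=_ vs B=masc -> unified: masc
number: A=sg vs B=sg -> unified: sg
person: A=3rd vs B=1st -> CLASH
Clash detected on feature 'person' (3rd vs 1st); unification fails.

CLASH on 'person' (3rd vs 1st)
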